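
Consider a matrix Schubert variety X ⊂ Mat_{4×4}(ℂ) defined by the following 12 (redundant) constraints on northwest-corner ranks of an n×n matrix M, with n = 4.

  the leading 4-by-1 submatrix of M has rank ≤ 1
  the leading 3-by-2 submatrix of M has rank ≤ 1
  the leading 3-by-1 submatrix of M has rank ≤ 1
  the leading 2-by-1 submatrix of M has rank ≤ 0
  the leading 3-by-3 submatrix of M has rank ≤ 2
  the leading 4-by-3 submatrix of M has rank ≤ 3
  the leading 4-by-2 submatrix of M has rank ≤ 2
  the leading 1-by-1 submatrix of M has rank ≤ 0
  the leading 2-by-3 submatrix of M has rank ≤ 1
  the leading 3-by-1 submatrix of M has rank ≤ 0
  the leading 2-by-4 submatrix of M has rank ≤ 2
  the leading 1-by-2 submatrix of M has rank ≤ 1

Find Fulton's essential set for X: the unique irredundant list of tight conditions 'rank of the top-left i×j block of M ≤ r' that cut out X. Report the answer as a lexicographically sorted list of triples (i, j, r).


The tightest implied rank at each (i,j), from the 12 conditions:

  i=1: 0  1  1  1
  i=2: 0  1  1  2
  i=3: 0  1  2  3
  i=4: 1  2  3  4

so w = (2, 4, 3, 1).

D(w) has 4 cells with 2 SE-corners; essential set:

[(2, 3, 1), (3, 1, 0)]


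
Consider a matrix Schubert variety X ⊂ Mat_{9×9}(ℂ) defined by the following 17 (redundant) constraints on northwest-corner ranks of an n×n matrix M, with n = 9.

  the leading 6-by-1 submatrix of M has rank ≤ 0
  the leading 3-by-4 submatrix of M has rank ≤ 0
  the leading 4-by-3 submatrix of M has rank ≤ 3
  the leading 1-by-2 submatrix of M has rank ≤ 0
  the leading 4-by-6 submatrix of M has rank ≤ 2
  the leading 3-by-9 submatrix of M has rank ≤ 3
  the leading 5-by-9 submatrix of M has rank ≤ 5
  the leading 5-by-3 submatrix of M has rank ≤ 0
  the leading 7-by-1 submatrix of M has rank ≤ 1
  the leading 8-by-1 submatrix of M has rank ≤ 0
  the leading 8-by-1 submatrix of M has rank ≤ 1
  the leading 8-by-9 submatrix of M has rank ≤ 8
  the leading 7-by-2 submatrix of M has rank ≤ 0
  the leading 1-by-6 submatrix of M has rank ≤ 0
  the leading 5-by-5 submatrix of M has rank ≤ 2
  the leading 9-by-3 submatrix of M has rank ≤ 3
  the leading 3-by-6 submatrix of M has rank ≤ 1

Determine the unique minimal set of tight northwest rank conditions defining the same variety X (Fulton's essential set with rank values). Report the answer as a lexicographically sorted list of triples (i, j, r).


The tightest implied rank at each (i,j), from the 17 conditions:

  i=1: 0 0 0 0 0 0 1 1 1
  i=2: 0 0 0 0 1 1 2 2 2
  i=3: 0 0 0 0 1 1 2 3 3
  i=4: 0 0 0 1 2 2 3 4 4
  i=5: 0 0 0 1 2 3 4 5 5
  i=6: 0 0 1 2 3 4 5 6 6
  i=7: 0 0 1 2 3 4 5 6 7
  i=8: 0 1 2 3 4 5 6 7 8
  i=9: 1 2 3 4 5 6 7 8 9

so w = (7, 5, 8, 4, 6, 3, 9, 2, 1).

Fulton essential set (6 of the 26 Rothe cells):

[(1, 6, 0), (3, 4, 0), (3, 6, 1), (5, 3, 0), (7, 2, 0), (8, 1, 0)]


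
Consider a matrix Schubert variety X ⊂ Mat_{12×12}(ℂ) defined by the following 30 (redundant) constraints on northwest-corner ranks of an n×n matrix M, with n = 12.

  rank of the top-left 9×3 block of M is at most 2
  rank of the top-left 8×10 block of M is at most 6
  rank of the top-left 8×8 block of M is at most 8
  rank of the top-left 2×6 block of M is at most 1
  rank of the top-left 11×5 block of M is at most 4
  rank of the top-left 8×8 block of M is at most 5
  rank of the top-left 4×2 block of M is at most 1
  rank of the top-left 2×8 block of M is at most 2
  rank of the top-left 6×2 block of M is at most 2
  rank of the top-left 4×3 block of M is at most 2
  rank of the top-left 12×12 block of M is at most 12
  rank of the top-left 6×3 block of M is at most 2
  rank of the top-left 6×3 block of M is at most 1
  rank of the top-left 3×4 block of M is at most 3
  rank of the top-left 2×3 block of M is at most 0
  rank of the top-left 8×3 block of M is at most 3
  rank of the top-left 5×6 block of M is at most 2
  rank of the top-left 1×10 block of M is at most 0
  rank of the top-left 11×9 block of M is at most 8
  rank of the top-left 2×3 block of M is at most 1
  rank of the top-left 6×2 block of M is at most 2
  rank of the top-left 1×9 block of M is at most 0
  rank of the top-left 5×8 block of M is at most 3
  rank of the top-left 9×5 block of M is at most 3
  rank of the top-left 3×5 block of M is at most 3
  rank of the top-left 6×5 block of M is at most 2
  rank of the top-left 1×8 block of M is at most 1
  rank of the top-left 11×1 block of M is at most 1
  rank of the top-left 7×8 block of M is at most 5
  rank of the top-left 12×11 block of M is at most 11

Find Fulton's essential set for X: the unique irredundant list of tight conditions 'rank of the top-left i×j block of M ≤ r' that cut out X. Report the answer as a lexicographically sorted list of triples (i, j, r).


Rank table r_w(12×12) implied by the 30 constraints:

  row 1: 0 0 0 0 0 0 0 0 0 0 1 1
  row 2: 0 0 0 1 1 1 1 1 1 1 2 2
  row 3: 1 1 1 2 2 2 2 2 2 2 3 3
  row 4: 1 1 1 2 2 2 3 3 3 3 4 4
  row 5: 1 1 1 2 2 2 3 3 4 4 5 5
  row 6: 1 1 1 2 2 3 4 4 5 5 6 6
  row 7: 1 2 2 3 3 4 5 5 6 6 7 7
  row 8: 1 2 2 3 3 4 5 5 6 6 7 8
  row 9: 1 2 2 3 3 4 5 6 7 7 8 9
  row 10: 1 2 3 4 4 5 6 7 8 8 9 10
  row 11: 1 2 3 4 4 5 6 7 8 9 10 11
  row 12: 1 2 3 4 5 6 7 8 9 10 11 12

so w = (11, 4, 1, 7, 9, 6, 2, 12, 8, 3, 10, 5).

D(w) has 32 cells with 11 SE-corners; essential set:

[(1, 10, 0), (2, 3, 0), (5, 6, 2), (5, 8, 3), (6, 3, 1), (6, 5, 2), (8, 8, 5), (8, 10, 6), (9, 3, 2), (9, 5, 3), (11, 5, 4)]


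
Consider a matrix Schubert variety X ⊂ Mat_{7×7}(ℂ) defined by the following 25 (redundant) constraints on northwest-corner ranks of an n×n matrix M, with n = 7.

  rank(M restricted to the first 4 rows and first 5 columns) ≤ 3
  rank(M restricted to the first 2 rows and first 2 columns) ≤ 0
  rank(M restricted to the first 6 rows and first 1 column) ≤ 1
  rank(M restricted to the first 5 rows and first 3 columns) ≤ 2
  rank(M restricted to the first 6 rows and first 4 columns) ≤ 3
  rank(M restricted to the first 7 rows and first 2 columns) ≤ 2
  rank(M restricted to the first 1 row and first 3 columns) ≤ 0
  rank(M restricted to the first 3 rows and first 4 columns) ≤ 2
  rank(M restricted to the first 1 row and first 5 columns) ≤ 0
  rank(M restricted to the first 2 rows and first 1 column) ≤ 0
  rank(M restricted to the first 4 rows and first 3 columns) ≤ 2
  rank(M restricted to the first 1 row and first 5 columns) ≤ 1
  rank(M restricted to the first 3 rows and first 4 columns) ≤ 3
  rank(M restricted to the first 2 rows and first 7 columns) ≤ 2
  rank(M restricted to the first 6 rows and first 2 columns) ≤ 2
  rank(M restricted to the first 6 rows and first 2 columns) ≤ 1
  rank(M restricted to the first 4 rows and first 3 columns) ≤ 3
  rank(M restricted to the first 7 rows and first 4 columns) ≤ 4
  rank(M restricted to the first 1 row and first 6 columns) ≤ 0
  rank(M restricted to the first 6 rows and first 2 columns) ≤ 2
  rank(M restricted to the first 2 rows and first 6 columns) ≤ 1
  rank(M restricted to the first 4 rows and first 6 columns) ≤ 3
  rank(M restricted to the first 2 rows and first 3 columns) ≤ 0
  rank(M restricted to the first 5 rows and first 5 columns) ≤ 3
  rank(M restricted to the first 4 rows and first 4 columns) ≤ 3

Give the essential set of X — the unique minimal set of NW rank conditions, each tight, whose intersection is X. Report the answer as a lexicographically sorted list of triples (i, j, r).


Computing R[i][j] = min implied NW-rank bound (n=7, 25 conditions):

  R[1]: 0 | 0 | 0 | 0 | 0 | 0 | 1
  R[2]: 0 | 0 | 0 | 1 | 1 | 1 | 2
  R[3]: 1 | 1 | 1 | 2 | 2 | 2 | 3
  R[4]: 1 | 1 | 2 | 3 | 3 | 3 | 4
  R[5]: 1 | 1 | 2 | 3 | 3 | 4 | 5
  R[6]: 1 | 1 | 2 | 3 | 4 | 5 | 6
  R[7]: 1 | 2 | 3 | 4 | 5 | 6 | 7

the unique w with this rank table is (7, 4, 1, 3, 6, 5, 2).

Fulton essential set (4 of the 13 Rothe cells):

[(1, 6, 0), (2, 3, 0), (5, 5, 3), (6, 2, 1)]


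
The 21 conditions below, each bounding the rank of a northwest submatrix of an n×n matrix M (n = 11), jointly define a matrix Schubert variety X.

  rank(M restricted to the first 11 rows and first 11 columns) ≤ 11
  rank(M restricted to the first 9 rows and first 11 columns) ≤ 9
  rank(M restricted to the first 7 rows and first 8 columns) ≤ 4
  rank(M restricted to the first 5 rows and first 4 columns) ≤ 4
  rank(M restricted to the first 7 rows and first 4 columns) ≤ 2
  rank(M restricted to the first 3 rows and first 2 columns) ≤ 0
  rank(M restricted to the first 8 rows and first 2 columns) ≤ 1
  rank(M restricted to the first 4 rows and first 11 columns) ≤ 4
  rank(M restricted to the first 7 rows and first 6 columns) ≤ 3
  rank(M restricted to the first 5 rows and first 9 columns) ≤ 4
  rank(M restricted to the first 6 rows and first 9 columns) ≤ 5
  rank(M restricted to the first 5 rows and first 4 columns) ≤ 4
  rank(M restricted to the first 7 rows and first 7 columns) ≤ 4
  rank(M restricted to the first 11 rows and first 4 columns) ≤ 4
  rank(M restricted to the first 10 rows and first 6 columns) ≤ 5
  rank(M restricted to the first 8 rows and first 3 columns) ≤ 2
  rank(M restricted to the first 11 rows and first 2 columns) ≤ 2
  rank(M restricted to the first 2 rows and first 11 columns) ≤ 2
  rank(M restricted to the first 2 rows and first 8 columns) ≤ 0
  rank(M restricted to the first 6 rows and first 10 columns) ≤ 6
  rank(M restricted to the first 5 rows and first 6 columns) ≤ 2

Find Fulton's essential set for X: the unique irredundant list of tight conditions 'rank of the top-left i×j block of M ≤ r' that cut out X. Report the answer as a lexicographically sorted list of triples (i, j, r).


Rank table r_w(11×11) implied by the 21 constraints:

  R[1]: 0 0 0 0 0 0 0 0 1 1 1
  R[2]: 0 0 0 0 0 0 0 0 1 2 2
  R[3]: 0 0 1 1 1 1 1 1 2 3 3
  R[4]: 1 1 2 2 2 2 2 2 3 4 4
  R[5]: 1 1 2 2 2 2 3 3 4 5 5
  R[6]: 1 1 2 2 3 3 4 4 5 6 6
  R[7]: 1 1 2 2 3 3 4 4 5 6 7
  R[8]: 1 1 2 3 4 4 5 5 6 7 8
  R[9]: 1 2 3 4 5 5 6 6 7 8 9
  R[10]: 1 2 3 4 5 5 6 7 8 9 10
  R[11]: 1 2 3 4 5 6 7 8 9 10 11

the unique w with this rank table is (9, 10, 3, 1, 7, 5, 11, 4, 2, 8, 6).

|D(w)|=30, |Ess(w)|=8:

[(2, 8, 0), (3, 2, 0), (5, 6, 2), (7, 4, 2), (7, 6, 3), (7, 8, 4), (8, 2, 1), (10, 6, 5)]


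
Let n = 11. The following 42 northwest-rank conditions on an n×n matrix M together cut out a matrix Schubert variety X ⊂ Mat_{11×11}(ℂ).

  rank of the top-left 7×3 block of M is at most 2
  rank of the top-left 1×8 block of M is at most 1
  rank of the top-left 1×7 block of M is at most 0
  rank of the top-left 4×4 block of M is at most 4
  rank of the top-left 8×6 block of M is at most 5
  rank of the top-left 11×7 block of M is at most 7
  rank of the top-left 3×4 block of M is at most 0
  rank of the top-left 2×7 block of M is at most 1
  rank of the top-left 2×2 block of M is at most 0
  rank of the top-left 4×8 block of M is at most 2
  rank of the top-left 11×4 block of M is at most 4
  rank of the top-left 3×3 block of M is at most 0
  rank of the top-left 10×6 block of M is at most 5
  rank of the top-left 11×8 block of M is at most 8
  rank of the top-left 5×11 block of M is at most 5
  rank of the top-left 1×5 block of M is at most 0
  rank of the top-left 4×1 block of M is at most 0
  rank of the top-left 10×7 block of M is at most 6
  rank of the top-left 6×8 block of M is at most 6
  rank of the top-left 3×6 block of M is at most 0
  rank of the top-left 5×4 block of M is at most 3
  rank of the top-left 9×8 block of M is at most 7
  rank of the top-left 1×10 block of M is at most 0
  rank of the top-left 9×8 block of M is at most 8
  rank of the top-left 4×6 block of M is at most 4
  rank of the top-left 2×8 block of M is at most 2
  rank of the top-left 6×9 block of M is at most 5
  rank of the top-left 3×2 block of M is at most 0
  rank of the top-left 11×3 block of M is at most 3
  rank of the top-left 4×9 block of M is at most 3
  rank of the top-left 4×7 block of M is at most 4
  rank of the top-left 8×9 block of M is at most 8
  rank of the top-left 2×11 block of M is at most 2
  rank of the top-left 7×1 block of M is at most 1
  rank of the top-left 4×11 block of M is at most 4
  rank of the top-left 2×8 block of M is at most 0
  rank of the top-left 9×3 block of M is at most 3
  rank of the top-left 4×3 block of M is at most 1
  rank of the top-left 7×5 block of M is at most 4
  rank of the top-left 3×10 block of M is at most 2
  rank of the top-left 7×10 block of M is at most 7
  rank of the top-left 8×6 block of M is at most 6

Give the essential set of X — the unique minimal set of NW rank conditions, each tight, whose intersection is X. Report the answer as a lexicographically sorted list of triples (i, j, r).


Reconstructing r_w from the 42 given conditions:

  i=1: 0, 0, 0, 0, 0, 0, 0, 0, 0, 0, 1
  i=2: 0, 0, 0, 0, 0, 0, 0, 0, 1, 1, 2
  i=3: 0, 0, 0, 0, 0, 0, 1, 1, 2, 2, 3
  i=4: 0, 1, 1, 1, 1, 1, 2, 2, 3, 3, 4
  i=5: 1, 2, 2, 2, 2, 2, 3, 3, 4, 4, 5
  i=6: 1, 2, 2, 3, 3, 3, 4, 4, 5, 5, 6
  i=7: 1, 2, 2, 3, 4, 4, 5, 5, 6, 6, 7
  i=8: 1, 2, 3, 4, 5, 5, 6, 6, 7, 7, 8
  i=9: 1, 2, 3, 4, 5, 5, 6, 7, 8, 8, 9
  i=10: 1, 2, 3, 4, 5, 5, 6, 7, 8, 9, 10
  i=11: 1, 2, 3, 4, 5, 6, 7, 8, 9, 10, 11

hence w(1..11) = (11, 9, 7, 2, 1, 4, 5, 3, 8, 10, 6).

ℓ(w)=29; the 6 essential cells (i,j,r):

[(1, 10, 0), (2, 8, 0), (3, 6, 0), (4, 1, 0), (7, 3, 2), (10, 6, 5)]


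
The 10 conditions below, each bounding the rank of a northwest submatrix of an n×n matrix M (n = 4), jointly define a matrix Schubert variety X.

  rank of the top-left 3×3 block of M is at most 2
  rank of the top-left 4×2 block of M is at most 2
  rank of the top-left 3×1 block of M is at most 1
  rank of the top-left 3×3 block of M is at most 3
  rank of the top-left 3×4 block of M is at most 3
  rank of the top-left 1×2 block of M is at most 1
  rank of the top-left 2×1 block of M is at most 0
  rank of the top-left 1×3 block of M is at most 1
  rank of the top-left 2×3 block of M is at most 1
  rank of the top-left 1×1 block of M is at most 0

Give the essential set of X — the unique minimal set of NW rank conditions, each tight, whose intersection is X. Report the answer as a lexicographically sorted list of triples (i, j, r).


Recovering R(i,j) via the rank-extension bound from the 10 conditions:

  R[1]: 0 | 1 | 1 | 1
  R[2]: 0 | 1 | 1 | 2
  R[3]: 1 | 2 | 2 | 3
  R[4]: 1 | 2 | 3 | 4

hence w(1..4) = (2, 4, 1, 3).

|D(w)|=3, |Ess(w)|=2:

[(2, 1, 0), (2, 3, 1)]


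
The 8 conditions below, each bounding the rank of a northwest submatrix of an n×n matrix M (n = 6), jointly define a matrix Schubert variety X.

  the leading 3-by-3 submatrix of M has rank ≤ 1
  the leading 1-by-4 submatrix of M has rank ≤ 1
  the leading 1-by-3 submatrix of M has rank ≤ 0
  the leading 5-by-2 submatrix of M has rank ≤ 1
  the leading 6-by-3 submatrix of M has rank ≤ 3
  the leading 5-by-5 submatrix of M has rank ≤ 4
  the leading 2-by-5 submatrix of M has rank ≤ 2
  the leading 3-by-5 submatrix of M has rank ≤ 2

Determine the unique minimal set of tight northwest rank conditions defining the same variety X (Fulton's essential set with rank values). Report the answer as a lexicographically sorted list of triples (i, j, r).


Propagating the 8 rank bounds to every northwest block:

  row 1: 0 | 0 | 0 | 1 | 1 | 1
  row 2: 1 | 1 | 1 | 2 | 2 | 2
  row 3: 1 | 1 | 1 | 2 | 2 | 3
  row 4: 1 | 1 | 2 | 3 | 3 | 4
  row 5: 1 | 1 | 2 | 3 | 4 | 5
  row 6: 1 | 2 | 3 | 4 | 5 | 6

second differences of R give the permutation w = (4, 1, 6, 3, 5, 2).

4 SE-corners of the 8-cell Rothe diagram give Ess(w):

[(1, 3, 0), (3, 3, 1), (3, 5, 2), (5, 2, 1)]


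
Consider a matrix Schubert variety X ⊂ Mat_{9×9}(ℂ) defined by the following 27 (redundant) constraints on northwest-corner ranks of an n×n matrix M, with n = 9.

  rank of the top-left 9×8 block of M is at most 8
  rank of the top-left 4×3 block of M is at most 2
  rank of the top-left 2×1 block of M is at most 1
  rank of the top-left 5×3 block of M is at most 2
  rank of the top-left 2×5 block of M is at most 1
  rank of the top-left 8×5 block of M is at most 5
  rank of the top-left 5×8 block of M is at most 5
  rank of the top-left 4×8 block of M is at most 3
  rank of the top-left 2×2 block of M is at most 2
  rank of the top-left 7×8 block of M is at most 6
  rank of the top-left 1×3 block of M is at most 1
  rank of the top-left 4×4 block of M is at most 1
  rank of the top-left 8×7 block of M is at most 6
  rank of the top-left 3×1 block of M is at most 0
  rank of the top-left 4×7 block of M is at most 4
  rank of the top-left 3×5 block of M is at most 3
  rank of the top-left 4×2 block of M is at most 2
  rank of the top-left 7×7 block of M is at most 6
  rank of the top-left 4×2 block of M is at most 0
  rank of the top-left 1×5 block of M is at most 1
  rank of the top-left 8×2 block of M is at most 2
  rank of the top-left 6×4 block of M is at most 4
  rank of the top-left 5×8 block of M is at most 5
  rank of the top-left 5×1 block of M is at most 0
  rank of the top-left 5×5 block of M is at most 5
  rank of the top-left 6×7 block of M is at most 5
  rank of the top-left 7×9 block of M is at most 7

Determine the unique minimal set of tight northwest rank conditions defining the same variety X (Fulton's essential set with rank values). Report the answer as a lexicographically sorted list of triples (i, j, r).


Computing R[i][j] = min implied NW-rank bound (n=9, 27 conditions):

  row 1: 0 0 1 1 1 1 1 1 1
  row 2: 0 0 1 1 1 2 2 2 2
  row 3: 0 0 1 1 2 3 3 3 3
  row 4: 0 0 1 1 2 3 3 3 4
  row 5: 0 1 2 2 3 4 4 4 5
  row 6: 1 2 3 3 4 5 5 5 6
  row 7: 1 2 3 4 5 6 6 6 7
  row 8: 1 2 3 4 5 6 6 7 8
  row 9: 1 2 3 4 5 6 7 8 9

so w = (3, 6, 5, 9, 2, 1, 4, 8, 7).

Fulton essential set (6 of the 16 Rothe cells):

[(2, 5, 1), (4, 2, 0), (4, 4, 1), (4, 8, 3), (5, 1, 0), (8, 7, 6)]


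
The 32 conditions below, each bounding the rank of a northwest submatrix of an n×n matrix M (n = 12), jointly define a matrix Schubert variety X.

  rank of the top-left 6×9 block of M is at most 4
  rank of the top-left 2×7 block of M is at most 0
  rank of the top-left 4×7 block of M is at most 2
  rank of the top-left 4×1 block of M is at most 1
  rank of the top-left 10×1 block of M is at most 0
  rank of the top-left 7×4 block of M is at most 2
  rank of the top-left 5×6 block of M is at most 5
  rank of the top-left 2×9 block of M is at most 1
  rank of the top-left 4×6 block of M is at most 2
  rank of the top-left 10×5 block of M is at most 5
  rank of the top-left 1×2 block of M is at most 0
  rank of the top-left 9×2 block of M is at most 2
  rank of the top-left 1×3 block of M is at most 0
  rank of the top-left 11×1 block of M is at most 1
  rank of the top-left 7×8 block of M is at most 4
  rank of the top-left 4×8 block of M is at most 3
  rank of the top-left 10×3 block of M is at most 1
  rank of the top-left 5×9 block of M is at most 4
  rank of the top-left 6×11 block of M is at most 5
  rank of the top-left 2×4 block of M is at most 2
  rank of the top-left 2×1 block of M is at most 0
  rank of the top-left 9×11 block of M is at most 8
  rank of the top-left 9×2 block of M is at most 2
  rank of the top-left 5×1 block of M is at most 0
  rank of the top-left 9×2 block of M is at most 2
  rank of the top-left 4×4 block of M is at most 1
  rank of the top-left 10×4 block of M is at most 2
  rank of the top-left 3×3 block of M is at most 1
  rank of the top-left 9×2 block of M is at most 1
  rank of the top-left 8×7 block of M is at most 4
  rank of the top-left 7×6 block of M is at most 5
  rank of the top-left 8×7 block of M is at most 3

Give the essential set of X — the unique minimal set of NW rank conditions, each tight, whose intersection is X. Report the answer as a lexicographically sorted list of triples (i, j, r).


Propagating the 32 rank bounds to every northwest block:

  row 1: 0, 0, 0, 0, 0, 0, 0, 1, 1, 1, 1, 1
  row 2: 0, 0, 0, 0, 0, 0, 0, 1, 1, 2, 2, 2
  row 3: 0, 1, 1, 1, 1, 1, 1, 2, 2, 3, 3, 3
  row 4: 0, 1, 1, 1, 2, 2, 2, 3, 3, 4, 4, 4
  row 5: 0, 1, 1, 2, 3, 3, 3, 4, 4, 5, 5, 5
  row 6: 0, 1, 1, 2, 3, 3, 3, 4, 4, 5, 5, 6
  row 7: 0, 1, 1, 2, 3, 3, 3, 4, 5, 6, 6, 7
  row 8: 0, 1, 1, 2, 3, 3, 3, 4, 5, 6, 7, 8
  row 9: 0, 1, 1, 2, 3, 4, 4, 5, 6, 7, 8, 9
  row 10: 0, 1, 1, 2, 3, 4, 5, 6, 7, 8, 9, 10
  row 11: 1, 2, 2, 3, 4, 5, 6, 7, 8, 9, 10, 11
  row 12: 1, 2, 3, 4, 5, 6, 7, 8, 9, 10, 11, 12

giving w = (8, 10, 2, 5, 4, 12, 9, 11, 6, 7, 1, 3) via Δ²R.

ℓ(w)=39; the 8 essential cells (i,j,r):

[(2, 7, 0), (2, 9, 1), (4, 4, 1), (6, 9, 4), (6, 11, 5), (8, 7, 3), (10, 1, 0), (10, 3, 1)]


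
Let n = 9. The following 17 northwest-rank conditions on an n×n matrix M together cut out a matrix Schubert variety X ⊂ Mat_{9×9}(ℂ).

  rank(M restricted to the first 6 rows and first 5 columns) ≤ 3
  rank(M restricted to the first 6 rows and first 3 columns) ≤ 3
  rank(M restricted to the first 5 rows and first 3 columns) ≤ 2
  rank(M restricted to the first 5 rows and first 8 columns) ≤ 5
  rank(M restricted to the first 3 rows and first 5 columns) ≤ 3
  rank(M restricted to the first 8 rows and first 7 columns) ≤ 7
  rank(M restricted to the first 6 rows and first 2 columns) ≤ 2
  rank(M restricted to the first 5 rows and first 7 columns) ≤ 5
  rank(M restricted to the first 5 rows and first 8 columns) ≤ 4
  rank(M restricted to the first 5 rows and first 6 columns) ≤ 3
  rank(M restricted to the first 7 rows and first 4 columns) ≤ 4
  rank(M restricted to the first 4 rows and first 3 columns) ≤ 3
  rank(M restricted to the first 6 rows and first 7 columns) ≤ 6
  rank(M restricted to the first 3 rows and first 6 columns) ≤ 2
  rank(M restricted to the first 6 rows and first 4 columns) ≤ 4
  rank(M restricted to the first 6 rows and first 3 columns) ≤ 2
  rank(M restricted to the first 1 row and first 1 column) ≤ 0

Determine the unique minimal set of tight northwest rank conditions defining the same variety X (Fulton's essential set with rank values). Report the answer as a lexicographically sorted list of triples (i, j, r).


Rank table r_w(9×9) implied by the 17 constraints:

  row 1: 0 | 1 | 1 | 1 | 1 | 1 | 1 | 1 | 1
  row 2: 1 | 2 | 2 | 2 | 2 | 2 | 2 | 2 | 2
  row 3: 1 | 2 | 2 | 2 | 2 | 2 | 3 | 3 | 3
  row 4: 1 | 2 | 2 | 3 | 3 | 3 | 4 | 4 | 4
  row 5: 1 | 2 | 2 | 3 | 3 | 3 | 4 | 4 | 5
  row 6: 1 | 2 | 2 | 3 | 3 | 4 | 5 | 5 | 6
  row 7: 1 | 2 | 3 | 4 | 4 | 5 | 6 | 6 | 7
  row 8: 1 | 2 | 3 | 4 | 5 | 6 | 7 | 7 | 8
  row 9: 1 | 2 | 3 | 4 | 5 | 6 | 7 | 8 | 9

reading off 1-entries of Δ²R: w = (2, 1, 7, 4, 9, 6, 3, 5, 8).

6 SE-corners of the 12-cell Rothe diagram give Ess(w):

[(1, 1, 0), (3, 6, 2), (5, 6, 3), (5, 8, 4), (6, 3, 2), (6, 5, 3)]


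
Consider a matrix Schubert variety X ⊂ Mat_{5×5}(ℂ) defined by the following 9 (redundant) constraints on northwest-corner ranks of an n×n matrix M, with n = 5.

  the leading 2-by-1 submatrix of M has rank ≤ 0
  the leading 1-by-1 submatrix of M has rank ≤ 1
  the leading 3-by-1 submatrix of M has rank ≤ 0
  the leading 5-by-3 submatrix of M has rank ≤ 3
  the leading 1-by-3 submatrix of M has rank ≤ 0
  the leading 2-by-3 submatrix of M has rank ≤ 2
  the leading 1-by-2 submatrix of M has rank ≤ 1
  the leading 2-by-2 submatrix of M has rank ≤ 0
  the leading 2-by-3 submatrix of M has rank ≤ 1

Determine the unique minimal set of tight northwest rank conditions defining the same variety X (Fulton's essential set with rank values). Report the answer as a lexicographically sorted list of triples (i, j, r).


Recovering R(i,j) via the rank-extension bound from the 9 conditions:

  i=1: 0 | 0 | 0 | 1 | 1
  i=2: 0 | 0 | 1 | 2 | 2
  i=3: 0 | 1 | 2 | 3 | 3
  i=4: 1 | 2 | 3 | 4 | 4
  i=5: 1 | 2 | 3 | 4 | 5

hence w(1..5) = (4, 3, 2, 1, 5).

3 SE-corners of the 6-cell Rothe diagram give Ess(w):

[(1, 3, 0), (2, 2, 0), (3, 1, 0)]


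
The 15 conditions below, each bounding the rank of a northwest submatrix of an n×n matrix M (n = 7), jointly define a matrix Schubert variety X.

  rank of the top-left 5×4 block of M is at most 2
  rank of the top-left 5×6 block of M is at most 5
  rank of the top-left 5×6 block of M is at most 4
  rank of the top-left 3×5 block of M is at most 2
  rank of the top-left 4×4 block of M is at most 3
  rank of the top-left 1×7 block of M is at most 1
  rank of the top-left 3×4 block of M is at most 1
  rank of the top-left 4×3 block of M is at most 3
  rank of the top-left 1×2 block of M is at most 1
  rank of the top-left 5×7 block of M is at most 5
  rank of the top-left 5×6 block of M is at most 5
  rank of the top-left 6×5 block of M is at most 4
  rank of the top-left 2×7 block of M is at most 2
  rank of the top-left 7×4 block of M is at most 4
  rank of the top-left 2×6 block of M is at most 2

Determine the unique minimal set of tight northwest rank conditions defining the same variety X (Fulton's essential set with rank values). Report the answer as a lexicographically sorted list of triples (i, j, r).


Reconstructing r_w from the 15 given conditions:

  row 1: 1 | 1 | 1 | 1 | 1 | 1 | 1
  row 2: 1 | 1 | 1 | 1 | 2 | 2 | 2
  row 3: 1 | 1 | 1 | 1 | 2 | 3 | 3
  row 4: 1 | 2 | 2 | 2 | 3 | 4 | 4
  row 5: 1 | 2 | 2 | 2 | 3 | 4 | 5
  row 6: 1 | 2 | 3 | 3 | 4 | 5 | 6
  row 7: 1 | 2 | 3 | 4 | 5 | 6 | 7

reading off 1-entries of Δ²R: w = (1, 5, 6, 2, 7, 3, 4).

ℓ(w)=8; the 2 essential cells (i,j,r):

[(3, 4, 1), (5, 4, 2)]


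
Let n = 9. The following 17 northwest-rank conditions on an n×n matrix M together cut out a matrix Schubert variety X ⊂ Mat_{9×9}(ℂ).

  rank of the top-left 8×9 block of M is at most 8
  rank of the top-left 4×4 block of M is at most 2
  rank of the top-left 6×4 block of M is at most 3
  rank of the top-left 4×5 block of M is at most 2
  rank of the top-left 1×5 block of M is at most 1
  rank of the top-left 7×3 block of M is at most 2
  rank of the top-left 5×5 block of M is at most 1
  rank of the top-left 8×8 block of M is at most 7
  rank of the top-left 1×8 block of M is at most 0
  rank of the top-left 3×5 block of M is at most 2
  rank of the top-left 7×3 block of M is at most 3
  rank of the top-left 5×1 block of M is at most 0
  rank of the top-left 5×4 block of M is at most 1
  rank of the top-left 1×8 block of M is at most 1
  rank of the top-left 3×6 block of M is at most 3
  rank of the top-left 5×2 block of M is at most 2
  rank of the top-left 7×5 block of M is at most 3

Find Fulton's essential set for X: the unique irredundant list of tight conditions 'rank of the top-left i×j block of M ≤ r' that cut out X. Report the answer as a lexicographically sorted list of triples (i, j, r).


Recovering R(i,j) via the rank-extension bound from the 17 conditions:

  0  0  0  0  0  0  0  0  1
  0  1  1  1  1  1  1  1  2
  0  1  1  1  1  2  2  2  3
  0  1  1  1  1  2  3  3  4
  0  1  1  1  1  2  3  4  5
  1  2  2  2  2  3  4  5  6
  1  2  2  3  3  4  5  6  7
  1  2  3  4  4  5  6  7  8
  1  2  3  4  5  6  7  8  9

reading off 1-entries of Δ²R: w = (9, 2, 6, 7, 8, 1, 4, 3, 5).

ℓ(w)=22; the 4 essential cells (i,j,r):

[(1, 8, 0), (5, 1, 0), (5, 5, 1), (7, 3, 2)]


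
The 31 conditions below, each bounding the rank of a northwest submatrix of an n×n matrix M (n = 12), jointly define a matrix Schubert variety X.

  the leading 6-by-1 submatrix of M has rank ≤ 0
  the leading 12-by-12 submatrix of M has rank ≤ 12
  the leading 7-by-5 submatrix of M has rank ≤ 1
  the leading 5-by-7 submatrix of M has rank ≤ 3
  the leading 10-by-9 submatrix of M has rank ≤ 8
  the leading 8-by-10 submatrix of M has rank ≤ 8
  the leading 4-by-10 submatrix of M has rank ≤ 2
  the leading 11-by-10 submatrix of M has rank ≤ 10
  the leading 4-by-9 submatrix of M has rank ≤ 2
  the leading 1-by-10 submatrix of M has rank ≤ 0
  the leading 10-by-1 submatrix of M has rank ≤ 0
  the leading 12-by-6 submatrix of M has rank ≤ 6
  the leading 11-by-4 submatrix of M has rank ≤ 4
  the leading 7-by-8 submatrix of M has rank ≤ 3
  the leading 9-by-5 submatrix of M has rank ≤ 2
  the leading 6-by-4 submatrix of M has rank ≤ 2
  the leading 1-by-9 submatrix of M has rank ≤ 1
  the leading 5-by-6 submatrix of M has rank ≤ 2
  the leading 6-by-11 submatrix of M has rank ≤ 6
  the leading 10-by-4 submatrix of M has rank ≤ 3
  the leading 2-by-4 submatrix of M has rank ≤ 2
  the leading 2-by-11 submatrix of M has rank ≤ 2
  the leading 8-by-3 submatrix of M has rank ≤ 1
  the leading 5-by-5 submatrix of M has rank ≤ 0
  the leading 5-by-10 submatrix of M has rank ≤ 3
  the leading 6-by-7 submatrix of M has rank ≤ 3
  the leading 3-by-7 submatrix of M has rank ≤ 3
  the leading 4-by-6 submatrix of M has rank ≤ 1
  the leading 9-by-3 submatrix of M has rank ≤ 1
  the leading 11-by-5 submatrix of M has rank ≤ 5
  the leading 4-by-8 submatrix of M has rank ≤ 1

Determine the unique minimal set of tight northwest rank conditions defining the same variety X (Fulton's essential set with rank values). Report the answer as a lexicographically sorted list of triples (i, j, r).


Recovering R(i,j) via the rank-extension bound from the 31 conditions:

  row 1: 0, 0, 0, 0, 0, 0, 0, 0, 0, 0, 1, 1
  row 2: 0, 0, 0, 0, 0, 1, 1, 1, 1, 1, 2, 2
  row 3: 0, 0, 0, 0, 0, 1, 1, 1, 2, 2, 3, 3
  row 4: 0, 0, 0, 0, 0, 1, 1, 1, 2, 2, 3, 4
  row 5: 0, 0, 0, 0, 0, 1, 2, 2, 3, 3, 4, 5
  row 6: 0, 1, 1, 1, 1, 2, 3, 3, 4, 4, 5, 6
  row 7: 0, 1, 1, 1, 1, 2, 3, 3, 4, 5, 6, 7
  row 8: 0, 1, 1, 2, 2, 3, 4, 4, 5, 6, 7, 8
  row 9: 0, 1, 1, 2, 2, 3, 4, 5, 6, 7, 8, 9
  row 10: 0, 1, 2, 3, 3, 4, 5, 6, 7, 8, 9, 10
  row 11: 1, 2, 3, 4, 4, 5, 6, 7, 8, 9, 10, 11
  row 12: 1, 2, 3, 4, 5, 6, 7, 8, 9, 10, 11, 12

so w = (11, 6, 9, 12, 7, 2, 10, 4, 8, 3, 1, 5).

|D(w)|=47, |Ess(w)|=9:

[(1, 10, 0), (4, 8, 1), (4, 10, 2), (5, 5, 0), (7, 5, 1), (7, 8, 3), (9, 3, 1), (9, 5, 2), (10, 1, 0)]


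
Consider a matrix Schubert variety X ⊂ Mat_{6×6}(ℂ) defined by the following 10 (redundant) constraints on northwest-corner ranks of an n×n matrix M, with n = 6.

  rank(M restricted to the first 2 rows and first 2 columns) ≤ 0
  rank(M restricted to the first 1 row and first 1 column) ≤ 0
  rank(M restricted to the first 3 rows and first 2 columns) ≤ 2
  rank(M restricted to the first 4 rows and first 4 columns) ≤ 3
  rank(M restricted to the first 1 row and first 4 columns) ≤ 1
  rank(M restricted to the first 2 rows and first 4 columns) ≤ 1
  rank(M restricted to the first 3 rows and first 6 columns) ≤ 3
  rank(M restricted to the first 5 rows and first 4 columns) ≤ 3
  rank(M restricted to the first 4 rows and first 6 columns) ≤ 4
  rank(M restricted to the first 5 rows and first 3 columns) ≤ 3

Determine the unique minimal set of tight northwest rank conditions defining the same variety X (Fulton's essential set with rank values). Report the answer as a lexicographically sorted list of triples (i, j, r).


The tightest implied rank at each (i,j), from the 10 conditions:

  i=1: 0 0 1 1 1 1
  i=2: 0 0 1 1 2 2
  i=3: 1 1 2 2 3 3
  i=4: 1 2 3 3 4 4
  i=5: 1 2 3 3 4 5
  i=6: 1 2 3 4 5 6

giving w = (3, 5, 1, 2, 6, 4) via Δ²R.

D(w) has 6 cells with 3 SE-corners; essential set:

[(2, 2, 0), (2, 4, 1), (5, 4, 3)]


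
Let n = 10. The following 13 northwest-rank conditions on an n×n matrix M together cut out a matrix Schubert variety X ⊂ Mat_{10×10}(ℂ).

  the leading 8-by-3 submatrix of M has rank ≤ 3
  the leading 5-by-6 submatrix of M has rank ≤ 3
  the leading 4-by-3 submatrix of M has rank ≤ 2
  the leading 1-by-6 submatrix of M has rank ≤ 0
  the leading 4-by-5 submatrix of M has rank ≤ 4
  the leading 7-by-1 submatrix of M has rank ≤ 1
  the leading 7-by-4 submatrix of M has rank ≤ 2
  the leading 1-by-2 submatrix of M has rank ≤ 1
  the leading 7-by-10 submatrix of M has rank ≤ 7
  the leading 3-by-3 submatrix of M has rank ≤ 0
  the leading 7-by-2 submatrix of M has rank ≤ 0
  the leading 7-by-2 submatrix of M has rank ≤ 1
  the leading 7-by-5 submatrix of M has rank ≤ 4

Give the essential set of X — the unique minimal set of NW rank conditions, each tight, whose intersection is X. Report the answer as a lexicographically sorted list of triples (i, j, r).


Rank table r_w(10×10) implied by the 13 constraints:

  row 1: 0 0 0 0 0 0 1 1 1 1
  row 2: 0 0 0 1 1 1 2 2 2 2
  row 3: 0 0 0 1 2 2 3 3 3 3
  row 4: 0 0 1 2 3 3 4 4 4 4
  row 5: 0 0 1 2 3 3 4 5 5 5
  row 6: 0 0 1 2 3 4 5 6 6 6
  row 7: 0 0 1 2 3 4 5 6 7 7
  row 8: 1 1 2 3 4 5 6 7 8 8
  row 9: 1 2 3 4 5 6 7 8 9 9
  row 10: 1 2 3 4 5 6 7 8 9 10

reading off 1-entries of Δ²R: w = (7, 4, 5, 3, 8, 6, 9, 1, 2, 10).

Rothe diagram D(w) (21 cells), 4 SE-corners (essential conditions):

[(1, 6, 0), (3, 3, 0), (5, 6, 3), (7, 2, 0)]


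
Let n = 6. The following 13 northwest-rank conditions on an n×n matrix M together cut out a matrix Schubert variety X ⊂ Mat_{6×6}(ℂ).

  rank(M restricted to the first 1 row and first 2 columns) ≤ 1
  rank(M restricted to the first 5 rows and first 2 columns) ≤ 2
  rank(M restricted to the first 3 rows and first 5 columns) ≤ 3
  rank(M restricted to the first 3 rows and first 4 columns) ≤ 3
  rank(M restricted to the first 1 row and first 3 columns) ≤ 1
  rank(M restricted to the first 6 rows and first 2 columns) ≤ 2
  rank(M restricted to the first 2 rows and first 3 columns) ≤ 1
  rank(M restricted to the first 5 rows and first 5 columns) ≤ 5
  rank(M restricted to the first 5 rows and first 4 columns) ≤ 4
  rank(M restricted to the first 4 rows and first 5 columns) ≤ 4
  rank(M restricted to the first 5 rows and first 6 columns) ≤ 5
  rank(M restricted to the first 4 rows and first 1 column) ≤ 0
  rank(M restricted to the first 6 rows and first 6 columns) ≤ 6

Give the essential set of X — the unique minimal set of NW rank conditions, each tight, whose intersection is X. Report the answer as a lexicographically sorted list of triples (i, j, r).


The tightest implied rank at each (i,j), from the 13 conditions:

  0  1  1  1  1  1
  0  1  1  2  2  2
  0  1  2  3  3  3
  0  1  2  3  4  4
  1  2  3  4  5  5
  1  2  3  4  5  6

the unique w with this rank table is (2, 4, 3, 5, 1, 6).

Rothe diagram D(w) (5 cells), 2 SE-corners (essential conditions):

[(2, 3, 1), (4, 1, 0)]


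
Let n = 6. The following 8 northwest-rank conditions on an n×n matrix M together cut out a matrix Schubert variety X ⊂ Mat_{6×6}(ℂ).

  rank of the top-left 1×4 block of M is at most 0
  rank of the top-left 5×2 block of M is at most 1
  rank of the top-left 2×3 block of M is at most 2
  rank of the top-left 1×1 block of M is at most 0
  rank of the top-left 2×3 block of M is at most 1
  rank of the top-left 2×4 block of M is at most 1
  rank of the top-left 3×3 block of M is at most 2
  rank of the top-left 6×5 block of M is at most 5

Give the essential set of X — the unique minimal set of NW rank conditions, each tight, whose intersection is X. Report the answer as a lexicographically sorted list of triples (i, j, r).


Rank table r_w(6×6) implied by the 8 constraints:

  row 1: 0  0  0  0  1  1
  row 2: 1  1  1  1  2  2
  row 3: 1  1  2  2  3  3
  row 4: 1  1  2  3  4  4
  row 5: 1  1  2  3  4  5
  row 6: 1  2  3  4  5  6

second differences of R give the permutation w = (5, 1, 3, 4, 6, 2).

2 SE-corners of the 7-cell Rothe diagram give Ess(w):

[(1, 4, 0), (5, 2, 1)]


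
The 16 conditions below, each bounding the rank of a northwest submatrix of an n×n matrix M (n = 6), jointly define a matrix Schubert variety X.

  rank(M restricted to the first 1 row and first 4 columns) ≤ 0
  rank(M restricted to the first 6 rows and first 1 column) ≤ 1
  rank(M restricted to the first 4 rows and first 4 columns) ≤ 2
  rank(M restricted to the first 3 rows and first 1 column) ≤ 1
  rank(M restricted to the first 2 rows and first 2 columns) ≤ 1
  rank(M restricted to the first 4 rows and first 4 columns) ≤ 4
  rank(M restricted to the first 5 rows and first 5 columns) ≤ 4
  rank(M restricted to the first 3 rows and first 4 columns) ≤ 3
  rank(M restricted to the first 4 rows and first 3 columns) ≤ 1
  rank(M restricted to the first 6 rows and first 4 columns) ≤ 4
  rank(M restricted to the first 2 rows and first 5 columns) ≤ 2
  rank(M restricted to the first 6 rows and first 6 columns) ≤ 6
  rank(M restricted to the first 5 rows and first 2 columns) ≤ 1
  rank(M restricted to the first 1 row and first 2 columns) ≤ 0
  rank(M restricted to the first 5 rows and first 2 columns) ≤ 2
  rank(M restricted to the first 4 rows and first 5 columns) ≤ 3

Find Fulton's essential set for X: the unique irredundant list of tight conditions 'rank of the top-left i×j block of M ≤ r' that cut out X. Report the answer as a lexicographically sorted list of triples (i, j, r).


Reconstructing r_w from the 16 given conditions:

  0 0 0 0 1 1
  1 1 1 1 2 2
  1 1 1 2 3 3
  1 1 1 2 3 4
  1 1 2 3 4 5
  1 2 3 4 5 6

so w = (5, 1, 4, 6, 3, 2).

3 SE-corners of the 9-cell Rothe diagram give Ess(w):

[(1, 4, 0), (4, 3, 1), (5, 2, 1)]


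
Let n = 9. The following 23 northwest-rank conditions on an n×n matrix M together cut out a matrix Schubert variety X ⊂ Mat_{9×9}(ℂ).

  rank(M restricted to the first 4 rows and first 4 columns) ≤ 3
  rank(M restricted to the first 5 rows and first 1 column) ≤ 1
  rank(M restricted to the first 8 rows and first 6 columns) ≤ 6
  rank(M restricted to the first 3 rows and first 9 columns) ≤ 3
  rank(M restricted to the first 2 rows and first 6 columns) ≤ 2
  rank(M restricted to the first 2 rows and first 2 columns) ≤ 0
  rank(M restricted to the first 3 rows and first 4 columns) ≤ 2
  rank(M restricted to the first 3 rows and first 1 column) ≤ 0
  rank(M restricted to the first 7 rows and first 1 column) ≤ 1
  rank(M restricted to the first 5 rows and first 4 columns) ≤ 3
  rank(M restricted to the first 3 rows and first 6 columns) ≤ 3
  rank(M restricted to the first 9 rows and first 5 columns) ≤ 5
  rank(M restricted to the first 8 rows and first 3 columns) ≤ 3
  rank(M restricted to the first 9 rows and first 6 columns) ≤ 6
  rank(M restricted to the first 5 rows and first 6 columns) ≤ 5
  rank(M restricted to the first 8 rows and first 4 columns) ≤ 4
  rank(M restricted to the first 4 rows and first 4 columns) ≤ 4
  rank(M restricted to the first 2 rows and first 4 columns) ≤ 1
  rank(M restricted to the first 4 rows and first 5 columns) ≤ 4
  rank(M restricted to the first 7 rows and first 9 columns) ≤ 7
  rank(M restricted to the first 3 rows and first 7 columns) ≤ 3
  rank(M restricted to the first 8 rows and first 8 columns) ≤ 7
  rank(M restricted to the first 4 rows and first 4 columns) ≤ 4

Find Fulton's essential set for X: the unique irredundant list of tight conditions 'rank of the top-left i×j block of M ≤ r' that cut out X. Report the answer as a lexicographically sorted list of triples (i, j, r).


Recovering R(i,j) via the rank-extension bound from the 23 conditions:

  i=1: 0  0  1  1  1  1  1  1  1
  i=2: 0  0  1  1  2  2  2  2  2
  i=3: 0  1  2  2  3  3  3  3  3
  i=4: 1  2  3  3  4  4  4  4  4
  i=5: 1  2  3  3  4  5  5  5  5
  i=6: 1  2  3  4  5  6  6  6  6
  i=7: 1  2  3  4  5  6  7  7  7
  i=8: 1  2  3  4  5  6  7  7  8
  i=9: 1  2  3  4  5  6  7  8  9

the unique w with this rank table is (3, 5, 2, 1, 6, 4, 7, 9, 8).

ℓ(w)=8; the 5 essential cells (i,j,r):

[(2, 2, 0), (2, 4, 1), (3, 1, 0), (5, 4, 3), (8, 8, 7)]


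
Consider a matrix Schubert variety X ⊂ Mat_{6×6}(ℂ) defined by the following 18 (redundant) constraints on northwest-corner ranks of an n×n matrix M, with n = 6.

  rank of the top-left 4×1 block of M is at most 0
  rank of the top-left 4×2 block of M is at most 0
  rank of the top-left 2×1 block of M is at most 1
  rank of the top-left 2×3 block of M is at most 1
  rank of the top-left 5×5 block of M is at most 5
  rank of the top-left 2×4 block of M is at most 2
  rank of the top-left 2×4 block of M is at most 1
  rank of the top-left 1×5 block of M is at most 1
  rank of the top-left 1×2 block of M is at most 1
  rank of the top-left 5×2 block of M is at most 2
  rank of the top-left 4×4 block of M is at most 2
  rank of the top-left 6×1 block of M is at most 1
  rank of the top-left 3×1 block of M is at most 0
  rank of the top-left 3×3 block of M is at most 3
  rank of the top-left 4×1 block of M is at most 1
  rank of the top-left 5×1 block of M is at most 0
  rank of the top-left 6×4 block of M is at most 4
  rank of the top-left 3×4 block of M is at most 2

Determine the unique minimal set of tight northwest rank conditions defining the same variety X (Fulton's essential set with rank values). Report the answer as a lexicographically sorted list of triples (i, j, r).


Reconstructing r_w from the 18 given conditions:

  row 1: 0 0 1 1 1 1
  row 2: 0 0 1 1 2 2
  row 3: 0 0 1 2 3 3
  row 4: 0 0 1 2 3 4
  row 5: 0 1 2 3 4 5
  row 6: 1 2 3 4 5 6

hence w(1..6) = (3, 5, 4, 6, 2, 1).

Fulton essential set (3 of the 10 Rothe cells):

[(2, 4, 1), (4, 2, 0), (5, 1, 0)]
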